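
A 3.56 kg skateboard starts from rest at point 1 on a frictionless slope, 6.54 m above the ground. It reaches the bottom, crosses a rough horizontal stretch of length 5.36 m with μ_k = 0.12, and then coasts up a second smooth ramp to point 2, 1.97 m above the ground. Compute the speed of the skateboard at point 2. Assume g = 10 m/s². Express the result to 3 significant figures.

Energy at 1: mgh₁ = (3.56)(10)(6.54) = 232.82 J
Friction loss: W_f = μ_k mg d = 22.90 J
At 2: ½mv² + mgh₂ = mgh₁ − W_f
½mv² = 232.82 − 22.90 − 70.132 = 139.79 J
v = √(2 × 139.79/3.56) = 8.862 m/s

v = 8.86 m/s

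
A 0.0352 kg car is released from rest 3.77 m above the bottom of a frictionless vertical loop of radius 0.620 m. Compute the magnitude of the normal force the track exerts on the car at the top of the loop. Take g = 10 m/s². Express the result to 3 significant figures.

Energy from release to top (height 2r): mgh = ½mv_top² + mg(2r)
v_top² = 2g(h − 2r) = 2(10)(3.77 − 1.240) = 50.600 m²/s²
At the top, both N and weight point toward the centre: N + mg = mv_top²/r
N = m(v_top²/r − g) = 0.0352(50.600/0.620 − 10) = 2.521 N

N = 2.52 N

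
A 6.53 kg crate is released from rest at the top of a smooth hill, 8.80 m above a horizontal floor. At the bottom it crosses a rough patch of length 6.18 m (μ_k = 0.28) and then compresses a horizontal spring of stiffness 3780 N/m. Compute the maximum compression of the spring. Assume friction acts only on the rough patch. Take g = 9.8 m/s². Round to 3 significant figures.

Initial energy: E₁ = mgh = (6.53)(9.8)(8.80) = 563.15 J
Friction removes W_f = μ_k mg d = (0.28)(6.53)(9.8)(6.18) = 110.7 J
Energy reaching the spring: E = 563.15 − 110.7 = 452.41 J
At max compression ½kx² = E ⇒ x = √(2E/k) = √(2 × 452.41/3780) = 0.4893 m

x = 0.489 m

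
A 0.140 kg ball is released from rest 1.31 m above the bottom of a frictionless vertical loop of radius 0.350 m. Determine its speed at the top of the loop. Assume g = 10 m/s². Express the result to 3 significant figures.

Energy conservation: mgh = ½mv_top² + mg(2r)
v_top² = 2g(h − 2r) = 2(10)(1.31 − 0.7000) = 12.20
v_top = 3.493 m/s

v = 3.49 m/s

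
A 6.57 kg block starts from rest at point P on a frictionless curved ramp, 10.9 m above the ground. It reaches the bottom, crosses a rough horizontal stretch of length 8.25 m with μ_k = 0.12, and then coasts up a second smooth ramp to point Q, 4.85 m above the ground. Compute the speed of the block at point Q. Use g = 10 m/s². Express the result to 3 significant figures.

v = 10.1 m/s

Energy at P: mgh₁ = (6.57)(10)(10.9) = 716.13 J
Friction loss: W_f = μ_k mg d = 65.04 J
At Q: ½mv² + mgh₂ = mgh₁ − W_f
½mv² = 716.13 − 65.04 − 318.64 = 332.44 J
v = √(2 × 332.44/6.57) = 10.06 m/s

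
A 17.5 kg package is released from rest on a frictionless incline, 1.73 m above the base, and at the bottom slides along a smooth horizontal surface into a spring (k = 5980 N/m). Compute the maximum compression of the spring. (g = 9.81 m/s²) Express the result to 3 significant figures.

Gravitational PE at the top equals spring PE at max compression: mgh = ½kx²
x = √(2mgh/k) = √(2 × 17.5 × 9.81 × 1.73 / 5980) = 0.3152 m

x = 0.315 m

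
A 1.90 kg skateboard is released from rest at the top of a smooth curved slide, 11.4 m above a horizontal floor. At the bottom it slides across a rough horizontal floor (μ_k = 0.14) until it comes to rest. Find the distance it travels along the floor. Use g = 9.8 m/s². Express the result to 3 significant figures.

Applying the work–energy principle:
At rest all PE has been dissipated by friction: mgh = μ_k m g d
d = h/μ_k = 11.4/0.14 = 81.43 m

d = 81.4 m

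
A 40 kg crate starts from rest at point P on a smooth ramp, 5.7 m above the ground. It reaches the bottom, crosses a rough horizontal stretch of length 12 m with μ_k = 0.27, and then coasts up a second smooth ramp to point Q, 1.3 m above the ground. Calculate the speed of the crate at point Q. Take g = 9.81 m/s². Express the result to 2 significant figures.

v = 4.8 m/s

Energy at P: mgh₁ = (40)(9.81)(5.7) = 2236.7 J
Friction loss: W_f = μ_k mg d = 1271 J
At Q: ½mv² + mgh₂ = mgh₁ − W_f
½mv² = 2236.7 − 1271 − 510.12 = 455.18 J
v = √(2 × 455.18/40) = 4.771 m/s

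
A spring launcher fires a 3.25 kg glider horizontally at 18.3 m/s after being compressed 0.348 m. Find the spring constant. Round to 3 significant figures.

k = 8990 N/m

Spring PE at full compression equals KE at release: ½kx² = ½mv²
k = mv²/x² = (3.25)(18.3)²/(0.348)² = 8987 N/m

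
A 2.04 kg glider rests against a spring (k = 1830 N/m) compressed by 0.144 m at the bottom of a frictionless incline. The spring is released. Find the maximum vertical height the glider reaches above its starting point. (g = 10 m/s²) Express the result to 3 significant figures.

h = 0.930 m

Energy conservation from release to the highest point: ½kx² = mgh
h = kx²/(2mg) = (1830)(0.144)²/(2 × 2.04 × 10) = 0.9301 m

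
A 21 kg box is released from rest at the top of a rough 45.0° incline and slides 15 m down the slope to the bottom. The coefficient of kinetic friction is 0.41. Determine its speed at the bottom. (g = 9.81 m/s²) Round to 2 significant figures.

Energy: mgh = ½mv² + W_f, with h = L sinθ and W_f = μ_k (mg cosθ) L
mgh = mgL sinθ = (21)(9.81)(15)sin45.0° = 2185.1 J
W_f = μ_k mg cosθ · L = (0.41)(21)(9.81)cos45.0°·15 = 895.9 J
½mv² = 2185.1 − 895.9 = 1289.2 J
v = √(2 × 1289.2/21) = 11.08 m/s

v = 11 m/s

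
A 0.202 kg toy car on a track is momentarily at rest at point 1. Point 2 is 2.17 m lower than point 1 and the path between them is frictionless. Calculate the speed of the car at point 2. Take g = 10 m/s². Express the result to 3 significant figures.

v = 6.59 m/s

Energy conservation between the two points: mgh = ½mv²
v = √(2gh) = √(2 × 10 × 2.17) = √43.400 = 6.588 m/s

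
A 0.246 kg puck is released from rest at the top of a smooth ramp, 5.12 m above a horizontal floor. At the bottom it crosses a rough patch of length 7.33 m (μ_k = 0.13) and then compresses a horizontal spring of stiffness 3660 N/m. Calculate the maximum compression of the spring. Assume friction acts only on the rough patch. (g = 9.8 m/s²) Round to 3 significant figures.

x = 0.0741 m

Initial energy: E₁ = mgh = (0.246)(9.8)(5.12) = 12.343 J
Friction removes W_f = μ_k mg d = (0.13)(0.246)(9.8)(7.33) = 2.297 J
Energy reaching the spring: E = 12.343 − 2.297 = 10.046 J
At max compression ½kx² = E ⇒ x = √(2E/k) = √(2 × 10.046/3660) = 0.07409 m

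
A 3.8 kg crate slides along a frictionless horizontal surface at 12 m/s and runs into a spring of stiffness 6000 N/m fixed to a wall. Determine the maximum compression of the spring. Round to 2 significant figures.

x = 0.30 m

At max compression the crate is momentarily at rest: ½mv² = ½kx²
x = v√(m/k) = 12 × √(3.8/6000) = 0.3020 m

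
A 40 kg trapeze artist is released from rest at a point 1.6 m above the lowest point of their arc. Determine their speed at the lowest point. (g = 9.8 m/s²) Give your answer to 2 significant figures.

v = 5.6 m/s

By conservation of mechanical energy, mgh = ½mv²
v = √(2gh) = √(2 × 9.8 × 1.6) = √31.360 = 5.600 m/s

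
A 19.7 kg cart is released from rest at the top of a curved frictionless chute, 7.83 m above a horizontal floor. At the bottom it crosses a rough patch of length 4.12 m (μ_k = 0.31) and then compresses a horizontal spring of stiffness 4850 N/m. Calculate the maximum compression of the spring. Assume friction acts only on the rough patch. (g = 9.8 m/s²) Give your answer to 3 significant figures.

x = 0.722 m

Initial energy: E₁ = mgh = (19.7)(9.8)(7.83) = 1511.7 J
Friction removes W_f = μ_k mg d = (0.31)(19.7)(9.8)(4.12) = 246.6 J
Energy reaching the spring: E = 1511.7 − 246.6 = 1265.1 J
At max compression ½kx² = E ⇒ x = √(2E/k) = √(2 × 1265.1/4850) = 0.7223 m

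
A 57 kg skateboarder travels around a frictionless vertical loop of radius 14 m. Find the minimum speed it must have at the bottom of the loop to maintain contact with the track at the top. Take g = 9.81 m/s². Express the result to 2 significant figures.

v = 26 m/s

At the top: mg = mv_top²/r ⇒ v_top² = gr = 137.3 m²/s²
Energy from bottom to top (height 2r): ½mv_bot² = ½mv_top² + mg(2r)
v_bot² = gr + 4gr = 5gr = 686.7
v_bot = √(5gr) = 26.20 m/s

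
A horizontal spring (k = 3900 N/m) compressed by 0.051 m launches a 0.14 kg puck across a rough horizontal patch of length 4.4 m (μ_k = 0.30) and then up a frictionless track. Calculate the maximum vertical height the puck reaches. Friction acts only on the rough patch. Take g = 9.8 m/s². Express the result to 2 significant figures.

h = 2.4 m

Spring energy: E₀ = ½kx² = ½(3900)(0.051)² = 5.0719 J
Friction: W_f = μ_k mg d = (0.30)(0.14)(9.8)(4.4) = 1.811 J
Energy at base of ramp: E = 5.0719 − 1.811 = 3.2609 J
At max height all remaining energy is PE: mgh = E ⇒ h = E/(mg) = 3.2609/(0.14 × 9.8) = 2.377 m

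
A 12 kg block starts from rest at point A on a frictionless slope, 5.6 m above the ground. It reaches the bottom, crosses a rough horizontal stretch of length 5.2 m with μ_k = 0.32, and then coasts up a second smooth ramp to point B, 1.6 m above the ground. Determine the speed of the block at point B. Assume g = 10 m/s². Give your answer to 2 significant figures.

Energy at A: mgh₁ = (12)(10)(5.6) = 672.00 J
Friction loss: W_f = μ_k mg d = 199.7 J
At B: ½mv² + mgh₂ = mgh₁ − W_f
½mv² = 672.00 − 199.7 − 192.00 = 280.32 J
v = √(2 × 280.32/12) = 6.835 m/s

v = 6.8 m/s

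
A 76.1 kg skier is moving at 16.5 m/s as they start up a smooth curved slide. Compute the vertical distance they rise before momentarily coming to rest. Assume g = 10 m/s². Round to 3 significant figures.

h = 13.6 m

By energy conservation, ½mv² = mgh
h = v²/(2g) = 16.5²/(2 × 10) = 13.61 m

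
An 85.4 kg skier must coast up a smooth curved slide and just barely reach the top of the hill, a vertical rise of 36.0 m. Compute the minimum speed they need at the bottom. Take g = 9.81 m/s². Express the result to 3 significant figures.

At the top they are momentarily at rest, so all KE converts to PE: ½mv² = mgh
v = √(2gh) = √(2 × 9.81 × 36.0) = 26.58 m/s

v = 26.6 m/s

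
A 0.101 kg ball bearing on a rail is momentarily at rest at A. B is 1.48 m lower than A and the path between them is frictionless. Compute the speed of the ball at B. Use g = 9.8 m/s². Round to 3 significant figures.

v = 5.39 m/s

Mechanical energy is conserved (no friction): mgh = ½mv²
v = √(2gh) = √(2 × 9.8 × 1.48) = √29.008 = 5.386 m/s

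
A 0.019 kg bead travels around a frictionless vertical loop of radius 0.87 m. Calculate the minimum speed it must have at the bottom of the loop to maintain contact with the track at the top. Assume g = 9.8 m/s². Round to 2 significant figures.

At the top: mg = mv_top²/r ⇒ v_top² = gr = 8.526 m²/s²
Energy from bottom to top (height 2r): ½mv_bot² = ½mv_top² + mg(2r)
v_bot² = gr + 4gr = 5gr = 42.63
v_bot = √(5gr) = 6.529 m/s

v = 6.5 m/s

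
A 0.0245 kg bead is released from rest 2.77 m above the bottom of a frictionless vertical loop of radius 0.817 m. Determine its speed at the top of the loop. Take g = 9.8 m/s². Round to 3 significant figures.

Energy conservation: mgh = ½mv_top² + mg(2r)
v_top² = 2g(h − 2r) = 2(9.8)(2.77 − 1.634) = 22.27
v_top = 4.719 m/s

v = 4.72 m/s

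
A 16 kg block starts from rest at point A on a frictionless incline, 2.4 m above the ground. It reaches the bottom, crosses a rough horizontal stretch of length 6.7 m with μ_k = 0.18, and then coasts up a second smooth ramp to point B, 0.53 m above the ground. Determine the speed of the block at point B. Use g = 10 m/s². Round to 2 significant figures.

v = 3.6 m/s

Energy at A: mgh₁ = (16)(10)(2.4) = 384.00 J
Friction loss: W_f = μ_k mg d = 193.0 J
At B: ½mv² + mgh₂ = mgh₁ − W_f
½mv² = 384.00 − 193.0 − 84.800 = 106.24 J
v = √(2 × 106.24/16) = 3.644 m/s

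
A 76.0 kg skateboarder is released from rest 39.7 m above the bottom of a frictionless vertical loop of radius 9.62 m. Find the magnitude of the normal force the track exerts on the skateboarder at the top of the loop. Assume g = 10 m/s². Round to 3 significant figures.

Energy from release to top (height 2r): mgh = ½mv_top² + mg(2r)
v_top² = 2g(h − 2r) = 2(10)(39.7 − 19.24) = 409.20 m²/s²
At the top, both N and weight point toward the centre: N + mg = mv_top²/r
N = m(v_top²/r − g) = 76.0(409.20/9.62 − 10) = 2473 N

N = 2470 N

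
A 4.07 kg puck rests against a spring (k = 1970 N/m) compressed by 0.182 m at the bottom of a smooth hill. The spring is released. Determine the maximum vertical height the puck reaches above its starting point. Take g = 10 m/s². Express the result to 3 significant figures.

All spring PE becomes gravitational PE at the highest point: ½kx² = mgh
h = kx²/(2mg) = (1970)(0.182)²/(2 × 4.07 × 10) = 0.8016 m

h = 0.802 m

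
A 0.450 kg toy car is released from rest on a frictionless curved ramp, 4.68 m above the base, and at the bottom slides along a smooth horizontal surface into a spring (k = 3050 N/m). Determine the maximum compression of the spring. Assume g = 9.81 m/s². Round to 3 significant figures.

Gravitational PE at the top equals spring PE at max compression: mgh = ½kx²
x = √(2mgh/k) = √(2 × 0.450 × 9.81 × 4.68 / 3050) = 0.1164 m

x = 0.116 m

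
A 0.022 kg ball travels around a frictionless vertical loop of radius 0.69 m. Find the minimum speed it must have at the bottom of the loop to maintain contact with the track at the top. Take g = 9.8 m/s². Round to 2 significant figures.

At the top: mg = mv_top²/r ⇒ v_top² = gr = 6.762 m²/s²
Energy from bottom to top (height 2r): ½mv_bot² = ½mv_top² + mg(2r)
v_bot² = gr + 4gr = 5gr = 33.81
v_bot = √(5gr) = 5.815 m/s

v = 5.8 m/s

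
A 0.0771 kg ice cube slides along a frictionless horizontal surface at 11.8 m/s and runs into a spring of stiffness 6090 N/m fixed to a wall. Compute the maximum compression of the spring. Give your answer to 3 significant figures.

x = 0.0420 m

At max compression the cube is momentarily at rest: ½mv² = ½kx²
x = v√(m/k) = 11.8 × √(0.0771/6090) = 0.04199 m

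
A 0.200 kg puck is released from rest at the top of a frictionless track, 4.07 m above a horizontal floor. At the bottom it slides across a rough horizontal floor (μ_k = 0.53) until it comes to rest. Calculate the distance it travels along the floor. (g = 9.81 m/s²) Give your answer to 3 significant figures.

Energy bookkeeping (friction removes W_f = μ_k N d):
At rest all PE has been dissipated by friction: mgh = μ_k m g d
d = h/μ_k = 4.07/0.53 = 7.679 m

d = 7.68 m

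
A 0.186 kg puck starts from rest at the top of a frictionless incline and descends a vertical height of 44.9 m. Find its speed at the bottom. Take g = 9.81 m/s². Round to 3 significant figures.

v = 29.7 m/s

Equating total energy at the two states: mgh = ½mv²
v = √(2gh) = √(2 × 9.81 × 44.9) = √880.94 = 29.68 m/s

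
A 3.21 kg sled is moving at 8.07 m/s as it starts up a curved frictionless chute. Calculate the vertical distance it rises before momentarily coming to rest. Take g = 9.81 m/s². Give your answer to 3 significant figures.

By energy conservation, ½mv² = mgh
h = v²/(2g) = 8.07²/(2 × 9.81) = 3.319 m

h = 3.32 m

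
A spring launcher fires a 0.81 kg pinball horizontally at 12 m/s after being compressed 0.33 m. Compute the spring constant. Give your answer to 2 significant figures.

k = 1100 N/m

Spring PE at full compression equals KE at release: ½kx² = ½mv²
k = mv²/x² = (0.81)(12)²/(0.33)² = 1071 N/m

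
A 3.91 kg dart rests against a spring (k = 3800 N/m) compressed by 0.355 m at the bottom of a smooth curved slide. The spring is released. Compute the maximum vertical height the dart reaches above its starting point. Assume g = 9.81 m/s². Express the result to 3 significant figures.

h = 6.24 m

All spring PE becomes gravitational PE at the highest point: ½kx² = mgh
h = kx²/(2mg) = (3800)(0.355)²/(2 × 3.91 × 9.81) = 6.243 m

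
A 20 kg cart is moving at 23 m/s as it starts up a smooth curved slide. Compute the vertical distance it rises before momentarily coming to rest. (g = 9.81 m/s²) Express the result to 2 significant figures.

h = 27 m

By energy conservation, ½mv² = mgh
h = v²/(2g) = 23²/(2 × 9.81) = 26.96 m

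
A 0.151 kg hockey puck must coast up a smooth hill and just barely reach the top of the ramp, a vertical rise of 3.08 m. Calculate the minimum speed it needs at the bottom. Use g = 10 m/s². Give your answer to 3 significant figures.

At the top it is momentarily at rest, so all KE converts to PE: ½mv² = mgh
v = √(2gh) = √(2 × 10 × 3.08) = 7.849 m/s

v = 7.85 m/s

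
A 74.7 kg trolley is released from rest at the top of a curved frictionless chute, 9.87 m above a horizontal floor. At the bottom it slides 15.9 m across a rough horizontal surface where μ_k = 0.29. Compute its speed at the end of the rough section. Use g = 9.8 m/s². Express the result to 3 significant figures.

v = 10.2 m/s

Applying the work–energy principle:
mgh = ½mv² + μ_k m g d
W_f = μ_k mg d = (0.29)(74.7)(9.8)(15.9) = 3376 J
½mv² = mgh − W_f = 7225.4 − 3376 = 3849.9 J
v = √(2 × 3849.9/74.7) = 10.15 m/s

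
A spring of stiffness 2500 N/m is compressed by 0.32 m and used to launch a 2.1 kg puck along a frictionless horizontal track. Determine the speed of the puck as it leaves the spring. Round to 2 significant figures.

v = 11 m/s

Conservation of energy: ½kx² = ½mv²
v = x√(k/m) = 0.32 × √(2500/2.1) = 11.04 m/s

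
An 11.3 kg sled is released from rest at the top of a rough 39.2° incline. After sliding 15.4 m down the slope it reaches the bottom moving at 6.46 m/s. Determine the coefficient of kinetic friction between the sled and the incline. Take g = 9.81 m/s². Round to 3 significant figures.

Energy balance down the incline: mg L sinθ − ½mv² = μ_k (mg cosθ) L
mgL sinθ = 1079.0 J; ½mv² = 235.78 J
W_f = 1079.0 − 235.78 = 843.2 J
μ_k = W_f/(mg cosθ · L) = 843.2/(85.90 × 15.4) = 0.6374

μ_k = 0.637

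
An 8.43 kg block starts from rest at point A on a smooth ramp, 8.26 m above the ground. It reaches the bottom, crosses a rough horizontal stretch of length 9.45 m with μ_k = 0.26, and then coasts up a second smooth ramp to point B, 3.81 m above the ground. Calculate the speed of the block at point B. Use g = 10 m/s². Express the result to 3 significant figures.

v = 6.31 m/s

Energy at A: mgh₁ = (8.43)(10)(8.26) = 696.32 J
Friction loss: W_f = μ_k mg d = 207.1 J
At B: ½mv² + mgh₂ = mgh₁ − W_f
½mv² = 696.32 − 207.1 − 321.18 = 168.01 J
v = √(2 × 168.01/8.43) = 6.313 m/s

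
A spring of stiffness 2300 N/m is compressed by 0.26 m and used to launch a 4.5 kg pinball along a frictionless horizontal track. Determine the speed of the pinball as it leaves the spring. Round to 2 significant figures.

Spring PE converts entirely to kinetic energy: ½kx² = ½mv²
v = x√(k/m) = 0.26 × √(2300/4.5) = 5.878 m/s

v = 5.9 m/s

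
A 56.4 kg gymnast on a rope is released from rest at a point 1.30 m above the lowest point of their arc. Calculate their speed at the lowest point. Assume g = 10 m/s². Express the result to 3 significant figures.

v = 5.10 m/s

Mechanical energy is conserved (no friction): mgh = ½mv²
v = √(2gh) = √(2 × 10 × 1.30) = √26.000 = 5.099 m/s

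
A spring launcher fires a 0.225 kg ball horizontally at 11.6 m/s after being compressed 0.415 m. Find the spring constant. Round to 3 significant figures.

k = 176 N/m

½kx² = ½mv²
k = mv²/x² = (0.225)(11.6)²/(0.415)² = 175.8 N/m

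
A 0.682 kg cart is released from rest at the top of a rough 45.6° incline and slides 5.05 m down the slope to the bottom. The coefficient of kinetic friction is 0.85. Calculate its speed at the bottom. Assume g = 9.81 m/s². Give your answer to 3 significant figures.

v = 3.44 m/s

Taking the bottom as reference, mgh = ½mv² + μ_k N L with h = L sinθ, N = mg cosθ:
mgh = mgL sinθ = (0.682)(9.81)(5.05)sin45.6° = 24.140 J
W_f = μ_k mg cosθ · L = (0.85)(0.682)(9.81)cos45.6°·5.05 = 20.09 J
½mv² = 24.140 − 20.09 = 4.0462 J
v = √(2 × 4.0462/0.682) = 3.445 m/s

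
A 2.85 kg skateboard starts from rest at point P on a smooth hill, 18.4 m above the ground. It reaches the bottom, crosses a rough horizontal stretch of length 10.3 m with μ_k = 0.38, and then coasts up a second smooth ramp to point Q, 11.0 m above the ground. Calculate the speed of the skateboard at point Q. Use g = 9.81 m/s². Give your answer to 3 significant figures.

Energy at P: mgh₁ = (2.85)(9.81)(18.4) = 514.44 J
Friction loss: W_f = μ_k mg d = 109.4 J
At Q: ½mv² + mgh₂ = mgh₁ − W_f
½mv² = 514.44 − 109.4 − 307.54 = 97.463 J
v = √(2 × 97.463/2.85) = 8.270 m/s

v = 8.27 m/s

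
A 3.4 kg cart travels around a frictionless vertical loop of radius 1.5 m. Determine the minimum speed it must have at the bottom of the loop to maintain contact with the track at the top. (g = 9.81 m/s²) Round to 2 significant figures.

At the top: mg = mv_top²/r ⇒ v_top² = gr = 14.71 m²/s²
Energy from bottom to top (height 2r): ½mv_bot² = ½mv_top² + mg(2r)
v_bot² = gr + 4gr = 5gr = 73.58
v_bot = √(5gr) = 8.578 m/s

v = 8.6 m/s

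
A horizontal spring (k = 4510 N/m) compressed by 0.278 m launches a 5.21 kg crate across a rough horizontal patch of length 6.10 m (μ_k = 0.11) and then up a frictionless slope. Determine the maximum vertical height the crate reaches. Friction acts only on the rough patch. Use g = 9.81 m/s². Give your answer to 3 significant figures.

h = 2.74 m

Spring energy: E₀ = ½kx² = ½(4510)(0.278)² = 174.28 J
Friction: W_f = μ_k mg d = (0.11)(5.21)(9.81)(6.10) = 34.29 J
Energy at base of ramp: E = 174.28 − 34.29 = 139.98 J
At max height all remaining energy is PE: mgh = E ⇒ h = E/(mg) = 139.98/(5.21 × 9.81) = 2.739 m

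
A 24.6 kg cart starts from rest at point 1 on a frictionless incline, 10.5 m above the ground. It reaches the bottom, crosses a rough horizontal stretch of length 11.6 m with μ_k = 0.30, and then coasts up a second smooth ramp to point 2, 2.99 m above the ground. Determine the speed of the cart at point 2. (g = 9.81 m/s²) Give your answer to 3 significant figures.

v = 8.89 m/s

Energy at 1: mgh₁ = (24.6)(9.81)(10.5) = 2533.9 J
Friction loss: W_f = μ_k mg d = 839.8 J
At 2: ½mv² + mgh₂ = mgh₁ − W_f
½mv² = 2533.9 − 839.8 − 721.56 = 972.54 J
v = √(2 × 972.54/24.6) = 8.892 m/s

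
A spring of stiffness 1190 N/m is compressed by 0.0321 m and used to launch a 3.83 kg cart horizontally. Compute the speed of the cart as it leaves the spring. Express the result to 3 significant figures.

v = 0.566 m/s

The cart leaves the spring when the spring is at natural length, so ½kx² = ½mv²
v = x√(k/m) = 0.0321 × √(1190/3.83) = 0.5658 m/s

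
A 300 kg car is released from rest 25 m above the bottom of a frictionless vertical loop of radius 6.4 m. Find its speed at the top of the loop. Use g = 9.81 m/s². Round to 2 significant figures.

v = 15 m/s

Energy conservation: mgh = ½mv_top² + mg(2r)
v_top² = 2g(h − 2r) = 2(9.81)(25 − 12.80) = 239.4
v_top = 15.47 m/s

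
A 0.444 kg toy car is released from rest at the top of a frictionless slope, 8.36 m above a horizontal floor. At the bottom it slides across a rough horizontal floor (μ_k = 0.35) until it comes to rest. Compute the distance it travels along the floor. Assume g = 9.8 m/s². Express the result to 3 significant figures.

Energy bookkeeping (friction removes W_f = μ_k N d):
At rest all PE has been dissipated by friction: mgh = μ_k m g d
d = h/μ_k = 8.36/0.35 = 23.89 m

d = 23.9 m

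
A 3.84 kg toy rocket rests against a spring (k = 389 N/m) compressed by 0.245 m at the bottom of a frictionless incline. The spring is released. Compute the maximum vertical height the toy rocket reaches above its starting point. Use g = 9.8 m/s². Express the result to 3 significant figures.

At maximum height the toy rocket is at rest, so ½kx² = mgh
h = kx²/(2mg) = (389)(0.245)²/(2 × 3.84 × 9.8) = 0.3102 m

h = 0.310 m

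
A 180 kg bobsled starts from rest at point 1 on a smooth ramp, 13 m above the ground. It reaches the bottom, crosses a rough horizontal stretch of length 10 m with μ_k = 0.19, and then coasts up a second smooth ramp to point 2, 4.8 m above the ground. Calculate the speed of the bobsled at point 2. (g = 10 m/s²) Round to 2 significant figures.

v = 11 m/s

Energy at 1: mgh₁ = (180)(10)(13) = 23400 J
Friction loss: W_f = μ_k mg d = 3420 J
At 2: ½mv² + mgh₂ = mgh₁ − W_f
½mv² = 23400 − 3420 − 8640.0 = 11340 J
v = √(2 × 11340/180) = 11.22 m/s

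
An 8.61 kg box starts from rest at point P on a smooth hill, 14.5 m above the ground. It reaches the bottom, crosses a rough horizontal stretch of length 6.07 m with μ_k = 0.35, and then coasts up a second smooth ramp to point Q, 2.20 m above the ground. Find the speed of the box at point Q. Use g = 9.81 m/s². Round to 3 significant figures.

Energy at P: mgh₁ = (8.61)(9.81)(14.5) = 1224.7 J
Friction loss: W_f = μ_k mg d = 179.4 J
At Q: ½mv² + mgh₂ = mgh₁ − W_f
½mv² = 1224.7 − 179.4 − 185.82 = 859.46 J
v = √(2 × 859.46/8.61) = 14.13 m/s

v = 14.1 m/s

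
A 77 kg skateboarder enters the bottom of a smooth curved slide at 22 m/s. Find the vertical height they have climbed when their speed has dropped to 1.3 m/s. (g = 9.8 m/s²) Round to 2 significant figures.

h = 25 m

Energy balance between the two points: ½mv₁² = ½mv₂² + mgh
h = (v₁² − v₂²)/(2g) = (22² − 1.3²)/(2 × 9.8) = 24.61 m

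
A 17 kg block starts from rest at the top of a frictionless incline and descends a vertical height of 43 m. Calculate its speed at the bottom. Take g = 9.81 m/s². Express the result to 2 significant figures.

v = 29 m/s

Energy conservation between the two points: mgh = ½mv²
v = √(2gh) = √(2 × 9.81 × 43) = √843.66 = 29.05 m/s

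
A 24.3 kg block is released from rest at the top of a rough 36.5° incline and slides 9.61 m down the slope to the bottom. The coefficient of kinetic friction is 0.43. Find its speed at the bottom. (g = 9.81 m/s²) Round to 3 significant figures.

v = 6.85 m/s

Energy: mgh = ½mv² + W_f, with h = L sinθ and W_f = μ_k (mg cosθ) L
mgh = mgL sinθ = (24.3)(9.81)(9.61)sin36.5° = 1362.7 J
W_f = μ_k mg cosθ · L = (0.43)(24.3)(9.81)cos36.5°·9.61 = 791.9 J
½mv² = 1362.7 − 791.9 = 570.80 J
v = √(2 × 570.80/24.3) = 6.854 m/s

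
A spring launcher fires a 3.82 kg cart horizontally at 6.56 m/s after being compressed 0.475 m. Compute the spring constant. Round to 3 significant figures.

k = 729 N/m

Spring PE at full compression equals KE at release: ½kx² = ½mv²
k = mv²/x² = (3.82)(6.56)²/(0.475)² = 728.6 N/m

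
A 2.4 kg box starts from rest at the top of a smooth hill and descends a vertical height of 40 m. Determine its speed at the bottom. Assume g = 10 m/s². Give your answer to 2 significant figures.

v = 28 m/s

Mechanical energy is conserved (no friction): mgh = ½mv²
v = √(2gh) = √(2 × 10 × 40) = √800.00 = 28.28 m/s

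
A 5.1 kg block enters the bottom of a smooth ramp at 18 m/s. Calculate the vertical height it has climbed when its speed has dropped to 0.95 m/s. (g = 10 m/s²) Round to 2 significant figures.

h = 16 m

Energy balance between the two points: ½mv₁² = ½mv₂² + mgh
h = (v₁² − v₂²)/(2g) = (18² − 0.95²)/(2 × 10) = 16.15 m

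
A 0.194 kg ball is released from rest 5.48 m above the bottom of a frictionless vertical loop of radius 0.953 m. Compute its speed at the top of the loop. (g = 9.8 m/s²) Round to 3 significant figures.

v = 8.37 m/s

Energy conservation: mgh = ½mv_top² + mg(2r)
v_top² = 2g(h − 2r) = 2(9.8)(5.48 − 1.906) = 70.05
v_top = 8.370 m/s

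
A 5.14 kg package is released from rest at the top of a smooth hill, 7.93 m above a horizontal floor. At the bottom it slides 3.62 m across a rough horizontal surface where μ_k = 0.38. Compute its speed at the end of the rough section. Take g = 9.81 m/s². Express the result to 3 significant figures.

Energy bookkeeping (friction removes W_f = μ_k N d):
mgh = ½mv² + μ_k m g d
W_f = μ_k mg d = (0.38)(5.14)(9.81)(3.62) = 69.36 J
½mv² = mgh − W_f = 399.86 − 69.36 = 330.50 J
v = √(2 × 330.50/5.14) = 11.34 m/s

v = 11.3 m/s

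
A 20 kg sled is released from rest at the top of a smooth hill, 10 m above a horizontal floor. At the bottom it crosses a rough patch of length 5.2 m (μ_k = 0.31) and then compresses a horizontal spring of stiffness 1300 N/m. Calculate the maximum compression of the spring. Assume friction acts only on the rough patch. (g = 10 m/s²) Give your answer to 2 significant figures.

Initial energy: E₁ = mgh = (20)(10)(10) = 2000.0 J
Friction removes W_f = μ_k mg d = (0.31)(20)(10)(5.2) = 322.4 J
Energy reaching the spring: E = 2000.0 − 322.4 = 1677.6 J
At max compression ½kx² = E ⇒ x = √(2E/k) = √(2 × 1677.6/1300) = 1.607 m

x = 1.6 m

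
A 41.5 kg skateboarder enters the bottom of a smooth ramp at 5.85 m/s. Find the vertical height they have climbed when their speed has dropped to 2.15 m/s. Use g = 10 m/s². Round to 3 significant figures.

h = 1.48 m

Conservation of energy: ½mv₁² = ½mv₂² + mgh
h = (v₁² − v₂²)/(2g) = (5.85² − 2.15²)/(2 × 10) = 1.480 m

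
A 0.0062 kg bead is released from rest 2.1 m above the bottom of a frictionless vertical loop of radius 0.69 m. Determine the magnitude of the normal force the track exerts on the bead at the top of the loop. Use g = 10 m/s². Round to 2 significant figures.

N = 0.067 N

Energy from release to top (height 2r): mgh = ½mv_top² + mg(2r)
v_top² = 2g(h − 2r) = 2(10)(2.1 − 1.380) = 14.400 m²/s²
At the top, both N and weight point toward the centre: N + mg = mv_top²/r
N = m(v_top²/r − g) = 0.0062(14.400/0.69 − 10) = 0.06739 N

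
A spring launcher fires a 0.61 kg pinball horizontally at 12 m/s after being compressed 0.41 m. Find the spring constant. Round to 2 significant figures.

Energy stored in the spring equals the launch KE: ½kx² = ½mv²
k = mv²/x² = (0.61)(12)²/(0.41)² = 522.5 N/m

k = 520 N/m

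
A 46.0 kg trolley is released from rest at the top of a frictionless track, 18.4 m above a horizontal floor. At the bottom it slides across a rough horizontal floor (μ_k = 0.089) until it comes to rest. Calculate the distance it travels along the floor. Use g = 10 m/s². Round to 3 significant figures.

Applying the work–energy principle:
At rest all PE has been dissipated by friction: mgh = μ_k m g d
d = h/μ_k = 18.4/0.089 = 206.7 m

d = 207 m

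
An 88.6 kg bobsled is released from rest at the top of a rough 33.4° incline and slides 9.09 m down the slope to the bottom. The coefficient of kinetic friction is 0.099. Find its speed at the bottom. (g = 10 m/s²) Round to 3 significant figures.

Taking the bottom as reference, mgh = ½mv² + μ_k N L with h = L sinθ, N = mg cosθ:
mgh = mgL sinθ = (88.6)(10)(9.09)sin33.4° = 4433.4 J
W_f = μ_k mg cosθ · L = (0.099)(88.6)(10)cos33.4°·9.09 = 665.6 J
½mv² = 4433.4 − 665.6 = 3767.8 J
v = √(2 × 3767.8/88.6) = 9.222 m/s

v = 9.22 m/s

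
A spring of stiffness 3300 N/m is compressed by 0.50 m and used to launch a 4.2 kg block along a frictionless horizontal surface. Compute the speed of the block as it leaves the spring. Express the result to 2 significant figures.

Conservation of energy: ½kx² = ½mv²
v = x√(k/m) = 0.50 × √(3300/4.2) = 14.02 m/s

v = 14 m/s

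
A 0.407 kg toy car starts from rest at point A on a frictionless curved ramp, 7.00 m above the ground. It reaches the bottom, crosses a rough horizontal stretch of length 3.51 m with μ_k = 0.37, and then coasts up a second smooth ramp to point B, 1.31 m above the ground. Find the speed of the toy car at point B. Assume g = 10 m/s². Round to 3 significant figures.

v = 9.37 m/s

Energy at A: mgh₁ = (0.407)(10)(7.00) = 28.490 J
Friction loss: W_f = μ_k mg d = 5.286 J
At B: ½mv² + mgh₂ = mgh₁ − W_f
½mv² = 28.490 − 5.286 − 5.3317 = 17.873 J
v = √(2 × 17.873/0.407) = 9.372 m/s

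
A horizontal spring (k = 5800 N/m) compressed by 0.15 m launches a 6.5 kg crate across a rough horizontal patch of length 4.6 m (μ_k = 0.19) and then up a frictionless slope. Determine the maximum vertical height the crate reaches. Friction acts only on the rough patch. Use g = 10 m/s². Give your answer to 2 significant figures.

Spring energy: E₀ = ½kx² = ½(5800)(0.15)² = 65.250 J
Friction: W_f = μ_k mg d = (0.19)(6.5)(10)(4.6) = 56.81 J
Energy at base of ramp: E = 65.250 − 56.81 = 8.4400 J
At max height all remaining energy is PE: mgh = E ⇒ h = E/(mg) = 8.4400/(6.5 × 10) = 0.1298 m

h = 0.13 m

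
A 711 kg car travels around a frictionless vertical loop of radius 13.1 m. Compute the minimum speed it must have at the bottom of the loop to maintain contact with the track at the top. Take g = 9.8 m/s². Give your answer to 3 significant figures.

At the top: mg = mv_top²/r ⇒ v_top² = gr = 128.4 m²/s²
Energy from bottom to top (height 2r): ½mv_bot² = ½mv_top² + mg(2r)
v_bot² = gr + 4gr = 5gr = 641.9
v_bot = √(5gr) = 25.34 m/s

v = 25.3 m/s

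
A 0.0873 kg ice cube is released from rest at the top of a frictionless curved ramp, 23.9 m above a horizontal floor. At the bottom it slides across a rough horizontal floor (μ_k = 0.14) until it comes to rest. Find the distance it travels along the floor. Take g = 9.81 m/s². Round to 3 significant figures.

Applying the work–energy principle:
At rest all PE has been dissipated by friction: mgh = μ_k m g d
d = h/μ_k = 23.9/0.14 = 170.7 m

d = 171 m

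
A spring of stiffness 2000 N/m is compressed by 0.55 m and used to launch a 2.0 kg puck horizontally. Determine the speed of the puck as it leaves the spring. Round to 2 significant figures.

The puck leaves the spring when the spring is at natural length, so ½kx² = ½mv²
v = x√(k/m) = 0.55 × √(2000/2.0) = 17.39 m/s

v = 17 m/s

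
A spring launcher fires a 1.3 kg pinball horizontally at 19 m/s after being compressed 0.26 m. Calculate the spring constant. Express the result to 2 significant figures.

k = 6900 N/m

Energy stored in the spring equals the launch KE: ½kx² = ½mv²
k = mv²/x² = (1.3)(19)²/(0.26)² = 6942 N/m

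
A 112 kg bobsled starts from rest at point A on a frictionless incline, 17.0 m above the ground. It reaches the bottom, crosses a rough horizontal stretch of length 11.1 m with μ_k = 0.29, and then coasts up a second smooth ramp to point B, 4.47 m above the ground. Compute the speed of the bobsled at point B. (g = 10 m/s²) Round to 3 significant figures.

v = 13.6 m/s

Energy at A: mgh₁ = (112)(10)(17.0) = 19040 J
Friction loss: W_f = μ_k mg d = 3605 J
At B: ½mv² + mgh₂ = mgh₁ − W_f
½mv² = 19040 − 3605 − 5006.4 = 10428 J
v = √(2 × 10428/112) = 13.65 m/s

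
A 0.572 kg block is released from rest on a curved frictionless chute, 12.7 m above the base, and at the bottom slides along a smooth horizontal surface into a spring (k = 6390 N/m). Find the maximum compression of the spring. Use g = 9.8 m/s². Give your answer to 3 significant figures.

x = 0.149 m

At max compression the block is momentarily at rest: mgh = ½kx²
x = √(2mgh/k) = √(2 × 0.572 × 9.8 × 12.7 / 6390) = 0.1493 m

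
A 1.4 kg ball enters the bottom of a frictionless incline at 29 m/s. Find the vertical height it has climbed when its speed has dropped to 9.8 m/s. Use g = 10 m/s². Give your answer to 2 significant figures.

h = 37 m

Conservation of energy: ½mv₁² = ½mv₂² + mgh
h = (v₁² − v₂²)/(2g) = (29² − 9.8²)/(2 × 10) = 37.25 m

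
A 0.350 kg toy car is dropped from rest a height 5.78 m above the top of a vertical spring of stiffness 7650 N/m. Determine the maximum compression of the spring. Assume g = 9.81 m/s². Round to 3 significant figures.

x = 0.0725 m

Measuring PE from the top of the relaxed spring, at max compression the car has dropped H + x with zero KE, so:
mg(H + x) = ½kx²
½(7650)x² − (0.350)(9.81)x − (0.350)(9.81)(5.78) = 0
3825x² − 3.433x − 19.85 = 0
x = [3.433 + √(11.79 + 303638)]/(2 × 3825) = 0.07248 m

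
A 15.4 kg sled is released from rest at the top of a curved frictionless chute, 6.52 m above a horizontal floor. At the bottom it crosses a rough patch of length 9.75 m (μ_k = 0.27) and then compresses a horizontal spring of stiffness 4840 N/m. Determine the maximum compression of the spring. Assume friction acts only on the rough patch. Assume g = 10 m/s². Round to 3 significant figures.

x = 0.497 m

Initial energy: E₁ = mgh = (15.4)(10)(6.52) = 1004.1 J
Friction removes W_f = μ_k mg d = (0.27)(15.4)(10)(9.75) = 405.4 J
Energy reaching the spring: E = 1004.1 − 405.4 = 598.67 J
At max compression ½kx² = E ⇒ x = √(2E/k) = √(2 × 598.67/4840) = 0.4974 m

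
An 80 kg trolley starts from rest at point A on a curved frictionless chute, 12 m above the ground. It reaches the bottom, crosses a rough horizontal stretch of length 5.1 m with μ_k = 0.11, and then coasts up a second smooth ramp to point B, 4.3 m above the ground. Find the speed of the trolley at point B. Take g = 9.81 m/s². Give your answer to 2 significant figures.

v = 12 m/s

Energy at A: mgh₁ = (80)(9.81)(12) = 9417.6 J
Friction loss: W_f = μ_k mg d = 440.3 J
At B: ½mv² + mgh₂ = mgh₁ − W_f
½mv² = 9417.6 − 440.3 − 3374.6 = 5602.7 J
v = √(2 × 5602.7/80) = 11.83 m/s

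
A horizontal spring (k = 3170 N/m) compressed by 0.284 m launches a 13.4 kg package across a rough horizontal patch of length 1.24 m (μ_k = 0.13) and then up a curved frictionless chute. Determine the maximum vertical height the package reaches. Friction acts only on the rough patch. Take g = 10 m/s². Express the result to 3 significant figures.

Spring energy: E₀ = ½kx² = ½(3170)(0.284)² = 127.84 J
Friction: W_f = μ_k mg d = (0.13)(13.4)(10)(1.24) = 21.60 J
Energy at base of ramp: E = 127.84 − 21.60 = 106.24 J
At max height all remaining energy is PE: mgh = E ⇒ h = E/(mg) = 106.24/(13.4 × 10) = 0.7928 m

h = 0.793 m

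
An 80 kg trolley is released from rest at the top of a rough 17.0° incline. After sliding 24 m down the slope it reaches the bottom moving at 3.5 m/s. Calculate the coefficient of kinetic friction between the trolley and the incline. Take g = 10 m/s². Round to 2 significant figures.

mgh = ½mv² + μ_k (mg cosθ) L, with h = L sinθ
mgL sinθ = 5613.5 J; ½mv² = 490.00 J
W_f = 5613.5 − 490.00 = 5124 J
μ_k = W_f/(mg cosθ · L) = 5124/(765.0 × 24) = 0.2790

μ_k = 0.28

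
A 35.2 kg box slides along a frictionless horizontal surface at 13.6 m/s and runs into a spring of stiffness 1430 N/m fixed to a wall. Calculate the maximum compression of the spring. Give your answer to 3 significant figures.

x = 2.13 m

At max compression the box is momentarily at rest: ½mv² = ½kx²
x = v√(m/k) = 13.6 × √(35.2/1430) = 2.134 m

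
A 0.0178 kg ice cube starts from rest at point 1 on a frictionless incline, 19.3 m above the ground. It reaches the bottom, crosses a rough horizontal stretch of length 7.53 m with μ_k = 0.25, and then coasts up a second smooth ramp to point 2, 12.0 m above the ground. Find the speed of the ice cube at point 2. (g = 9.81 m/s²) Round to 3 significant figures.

Energy at 1: mgh₁ = (0.0178)(9.81)(19.3) = 3.3701 J
Friction loss: W_f = μ_k mg d = 0.3287 J
At 2: ½mv² + mgh₂ = mgh₁ − W_f
½mv² = 3.3701 − 0.3287 − 2.0954 = 0.94599 J
v = √(2 × 0.94599/0.0178) = 10.31 m/s

v = 10.3 m/s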